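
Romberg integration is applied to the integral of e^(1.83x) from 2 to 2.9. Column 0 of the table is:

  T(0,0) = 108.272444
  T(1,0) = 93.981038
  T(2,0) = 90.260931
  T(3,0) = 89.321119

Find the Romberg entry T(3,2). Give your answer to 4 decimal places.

T(2,1) = 90.260931 + (90.260931 − 93.981038)/3 = 89.020895
T(3,1) = (4·89.321119 − 90.260931) / 3 = 89.007848
T(3,2) = (16·89.007848 − 89.020895) / 15 = 89.006978
(Column j=1 coincides with Simpson's rule on the same nodes.)

89.0070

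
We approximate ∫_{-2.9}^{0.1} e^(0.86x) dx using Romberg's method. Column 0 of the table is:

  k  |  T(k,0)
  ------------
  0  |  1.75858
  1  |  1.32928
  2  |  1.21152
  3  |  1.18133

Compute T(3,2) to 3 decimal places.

Richardson extrapolation on the trapezoidal column (denominator 4−1=3):
T(2,1) = (4·1.21152 − 1.32928) / 3 = 1.17227
T(3,1) = 1.18133 + (1.18133 − 1.21152)/3 = 1.17127
T(3,2) = (16·1.17127 − 1.17227) / 15 = 1.17120

1.171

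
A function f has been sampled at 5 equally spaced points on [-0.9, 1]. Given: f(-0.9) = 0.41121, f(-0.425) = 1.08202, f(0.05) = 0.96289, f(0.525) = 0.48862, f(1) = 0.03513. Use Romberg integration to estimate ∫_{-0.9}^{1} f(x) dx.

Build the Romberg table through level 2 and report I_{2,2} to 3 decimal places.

1.371

I_{0,0} (trapezoid, 1 panel, h=1.9000): 0.42402
I_{1,0} (trapezoid, 2 panels, h=0.9500): 1.12676
I_{2,0} (trapezoid, 4 panels, h=0.4750): 1.30943
I_{1,1} = 1.12676 + (1.12676 − 0.42402)/3 = 1.36101
I_{2,1} = 1.30943 + (1.30943 − 1.12676)/3 = 1.37032
I_{2,2} = 1.37032 + (1.37032 − 1.36101)/15 = 1.37094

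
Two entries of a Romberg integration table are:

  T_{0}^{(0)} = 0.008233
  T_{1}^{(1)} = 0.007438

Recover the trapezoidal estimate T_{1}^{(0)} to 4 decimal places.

From T_{1}^{(1)} = (4·T_{1}^{(0)} − T_{0}^{(0)})/3, solve for T_{1}^{(0)}:
4·T_{1}^{(0)} = 3·0.007438 + 0.008233 = 0.030547
T_{1}^{(0)} = 0.007637

0.0076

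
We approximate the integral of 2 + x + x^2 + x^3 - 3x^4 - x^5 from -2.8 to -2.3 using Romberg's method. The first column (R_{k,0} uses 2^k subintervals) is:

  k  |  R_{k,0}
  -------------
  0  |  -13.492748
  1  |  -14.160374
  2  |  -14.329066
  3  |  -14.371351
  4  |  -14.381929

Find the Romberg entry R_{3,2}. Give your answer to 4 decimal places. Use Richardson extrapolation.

R_{2,1} = -14.329066 + (-14.329066 − (-14.160374))/3 = -14.385297
R_{3,1} = -14.371351 + (-14.371351 − (-14.329066))/3 = -14.385446
R_{3,2} = -14.385446 + (-14.385446 − (-14.385297))/15 = -14.385456

-14.3855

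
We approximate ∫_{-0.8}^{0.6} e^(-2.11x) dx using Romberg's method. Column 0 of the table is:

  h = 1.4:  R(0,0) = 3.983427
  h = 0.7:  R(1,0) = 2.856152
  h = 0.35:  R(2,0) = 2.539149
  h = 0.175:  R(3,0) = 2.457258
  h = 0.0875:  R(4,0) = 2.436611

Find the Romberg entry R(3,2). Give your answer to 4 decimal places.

2.4297

R(2,1) = 2.539149 + (2.539149 − 2.856152)/3 = 2.433481
R(3,1) = 2.457258 + (2.457258 − 2.539149)/3 = 2.429961
R(3,2) = (16·2.429961 − 2.433481) / 15 = 2.429726
(Column j=1 coincides with Simpson's rule on the same nodes.)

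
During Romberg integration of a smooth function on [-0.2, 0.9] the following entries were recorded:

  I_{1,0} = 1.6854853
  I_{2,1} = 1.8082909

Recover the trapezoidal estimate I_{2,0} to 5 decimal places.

From I_{2,1} = (4·I_{2,0} − I_{1,0})/3, solve for I_{2,0}:
4·I_{2,0} = 3·1.8082909 + 1.6854853 = 7.1103580
I_{2,0} = 1.7775895

1.77759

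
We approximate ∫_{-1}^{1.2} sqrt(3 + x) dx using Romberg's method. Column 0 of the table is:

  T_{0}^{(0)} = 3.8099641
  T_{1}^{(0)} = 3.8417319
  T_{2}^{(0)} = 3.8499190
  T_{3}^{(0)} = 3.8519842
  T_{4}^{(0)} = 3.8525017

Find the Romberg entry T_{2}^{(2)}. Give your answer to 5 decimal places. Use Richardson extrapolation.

T_{1}^{(1)} = (4·3.8417319 − 3.8099641) / 3 = 3.8523212
T_{2}^{(1)} = 3.8499190 + (3.8499190 − 3.8417319)/3 = 3.8526480
T_{2}^{(2)} = 3.8526480 + (3.8526480 − 3.8523212)/15 = 3.8526698

3.85267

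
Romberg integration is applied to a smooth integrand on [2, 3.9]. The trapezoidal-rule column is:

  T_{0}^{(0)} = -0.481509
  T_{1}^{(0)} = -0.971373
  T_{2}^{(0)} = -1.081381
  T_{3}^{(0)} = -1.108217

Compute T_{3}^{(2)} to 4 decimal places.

-1.1171

T_{2}^{(1)} = -1.081381 + (-1.081381 − (-0.971373))/3 = -1.118050
T_{3}^{(1)} = (4·(-1.108217) − (-1.081381)) / 3 = -1.117162
T_{3}^{(2)} = (16·(-1.117162) − (-1.118050)) / 15 = -1.117103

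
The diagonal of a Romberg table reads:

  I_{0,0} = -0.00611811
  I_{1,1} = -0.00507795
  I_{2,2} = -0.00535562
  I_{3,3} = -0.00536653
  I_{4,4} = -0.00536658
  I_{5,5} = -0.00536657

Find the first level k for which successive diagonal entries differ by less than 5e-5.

k = 3

|I_{1,1} − I_{0,0}| = 0.00104016 ≥ 5e-5
|I_{2,2} − I_{1,1}| = 0.00027767 ≥ 5e-5
|I_{3,3} − I_{2,2}| = 0.00001091 < 5e-5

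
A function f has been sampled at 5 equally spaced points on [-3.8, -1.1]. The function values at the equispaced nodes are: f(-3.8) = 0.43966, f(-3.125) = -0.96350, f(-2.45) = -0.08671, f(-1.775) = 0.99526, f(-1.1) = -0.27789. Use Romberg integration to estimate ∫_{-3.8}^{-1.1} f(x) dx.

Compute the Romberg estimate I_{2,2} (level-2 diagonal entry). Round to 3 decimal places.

0.033

I_{0,0} (trapezoid, 1 panel, h=2.7000): 0.21839
I_{1,0} (trapezoid, 2 panels, h=1.3500): -0.00786
I_{2,0} (trapezoid, 4 panels, h=0.6750): 0.01751
I_{1,1} = -0.00786 + (-0.00786 − 0.21839)/3 = -0.08328
I_{2,1} = 0.01751 + (0.01751 − (-0.00786))/3 = 0.02597
I_{2,2} = 0.02597 + (0.02597 − (-0.08328))/15 = 0.03325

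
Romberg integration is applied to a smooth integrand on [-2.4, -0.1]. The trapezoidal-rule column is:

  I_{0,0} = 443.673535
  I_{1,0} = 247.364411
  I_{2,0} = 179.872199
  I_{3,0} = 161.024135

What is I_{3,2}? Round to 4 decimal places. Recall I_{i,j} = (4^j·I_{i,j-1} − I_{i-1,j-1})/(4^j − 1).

I_{2,1} = 179.872199 + (179.872199 − 247.364411)/3 = 157.374795
I_{3,1} = (4·161.024135 − 179.872199) / 3 = 154.741447
I_{3,2} = 154.741447 + (154.741447 − 157.374795)/15 = 154.565890
(Column j=1 coincides with Simpson's rule on the same nodes.)

154.5659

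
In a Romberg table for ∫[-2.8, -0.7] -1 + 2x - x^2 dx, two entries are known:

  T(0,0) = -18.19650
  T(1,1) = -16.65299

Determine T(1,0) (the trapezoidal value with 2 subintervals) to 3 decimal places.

-17.039

From T(1,1) = (4·T(1,0) − T(0,0))/3, solve for T(1,0):
4·T(1,0) = 3·(-16.65299) + (-18.19650) = -68.15547
T(1,0) = -17.03887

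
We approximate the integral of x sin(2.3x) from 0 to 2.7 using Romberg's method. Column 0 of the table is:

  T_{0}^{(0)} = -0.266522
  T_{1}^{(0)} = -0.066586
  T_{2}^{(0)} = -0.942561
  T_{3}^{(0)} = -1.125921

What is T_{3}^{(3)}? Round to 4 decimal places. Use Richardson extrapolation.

-1.1818

Richardson extrapolation on the trapezoidal column (denominator 4−1=3):
T_{1}^{(1)} = (4·(-0.066586) − (-0.266522)) / 3 = 0.000059
T_{2}^{(1)} = (4·(-0.942561) − (-0.066586)) / 3 = -1.234553
T_{3}^{(1)} = (4·(-1.125921) − (-0.942561)) / 3 = -1.187041
T_{2}^{(2)} = (16·(-1.234553) − 0.000059) / 15 = -1.316860
T_{3}^{(2)} = (16·(-1.187041) − (-1.234553)) / 15 = -1.183874
T_{3}^{(3)} = (64·(-1.183874) − (-1.316860)) / 63 = -1.181763
(Column j=1 coincides with Simpson's rule on the same nodes.)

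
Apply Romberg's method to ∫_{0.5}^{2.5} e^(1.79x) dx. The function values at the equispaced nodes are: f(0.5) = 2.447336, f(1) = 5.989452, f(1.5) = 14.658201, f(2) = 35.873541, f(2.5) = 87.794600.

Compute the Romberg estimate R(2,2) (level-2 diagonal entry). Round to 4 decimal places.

R(0,0) (trapezoid, 1 panel, h=2.0000): 90.241936
R(1,0) (trapezoid, 2 panels, h=1.0000): 59.779169
R(2,0) (trapezoid, 4 panels, h=0.5000): 50.821081
R(1,1) = 59.779169 + (59.779169 − 90.241936)/3 = 49.624913
R(2,1) = 50.821081 + (50.821081 − 59.779169)/3 = 47.835052
R(2,2) = 47.835052 + (47.835052 − 49.624913)/15 = 47.715728

47.7157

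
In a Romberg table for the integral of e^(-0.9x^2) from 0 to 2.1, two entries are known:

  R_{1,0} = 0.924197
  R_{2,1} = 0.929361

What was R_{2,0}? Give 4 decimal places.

From R_{2,1} = (4·R_{2,0} − R_{1,0})/3, solve for R_{2,0}:
4·R_{2,0} = 3·0.929361 + 0.924197 = 3.712280
R_{2,0} = 0.928070

0.9281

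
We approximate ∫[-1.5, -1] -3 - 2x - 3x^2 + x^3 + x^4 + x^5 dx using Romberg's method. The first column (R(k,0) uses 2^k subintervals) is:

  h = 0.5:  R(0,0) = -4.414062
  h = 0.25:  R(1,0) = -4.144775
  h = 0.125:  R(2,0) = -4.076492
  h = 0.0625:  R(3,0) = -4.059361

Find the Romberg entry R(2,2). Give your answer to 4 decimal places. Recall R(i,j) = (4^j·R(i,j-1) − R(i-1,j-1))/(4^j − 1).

-4.0536

Richardson extrapolation on the trapezoidal column (denominator 4−1=3):
R(1,1) = (4·(-4.144775) − (-4.414062)) / 3 = -4.055013
R(2,1) = -4.076492 + (-4.076492 − (-4.144775))/3 = -4.053731
R(2,2) = -4.053731 + (-4.053731 − (-4.055013))/15 = -4.053646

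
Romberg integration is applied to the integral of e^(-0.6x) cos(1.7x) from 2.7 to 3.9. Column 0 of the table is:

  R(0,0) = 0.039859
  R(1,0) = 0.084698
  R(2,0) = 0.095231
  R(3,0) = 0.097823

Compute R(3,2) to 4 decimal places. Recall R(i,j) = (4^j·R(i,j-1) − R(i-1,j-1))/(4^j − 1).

0.0987

Richardson extrapolation on the trapezoidal column (denominator 4−1=3):
R(2,1) = 0.095231 + (0.095231 − 0.084698)/3 = 0.098742
R(3,1) = (4·0.097823 − 0.095231) / 3 = 0.098687
R(3,2) = (16·0.098687 − 0.098742) / 15 = 0.098683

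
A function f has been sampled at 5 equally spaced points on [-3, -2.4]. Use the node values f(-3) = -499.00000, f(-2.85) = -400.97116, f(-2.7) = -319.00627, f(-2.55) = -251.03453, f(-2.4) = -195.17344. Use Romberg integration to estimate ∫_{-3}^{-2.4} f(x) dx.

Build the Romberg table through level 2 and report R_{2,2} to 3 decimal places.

R_{0,0} (trapezoid, 1 panel, h=0.6000): -208.25203
R_{1,0} (trapezoid, 2 panels, h=0.3000): -199.82790
R_{2,0} (trapezoid, 4 panels, h=0.1500): -197.71480
R_{1,1} = -199.82790 + (-199.82790 − (-208.25203))/3 = -197.01986
R_{2,1} = -197.71480 + (-197.71480 − (-199.82790))/3 = -197.01043
R_{2,2} = -197.01043 + (-197.01043 − (-197.01986))/15 = -197.00980

-197.010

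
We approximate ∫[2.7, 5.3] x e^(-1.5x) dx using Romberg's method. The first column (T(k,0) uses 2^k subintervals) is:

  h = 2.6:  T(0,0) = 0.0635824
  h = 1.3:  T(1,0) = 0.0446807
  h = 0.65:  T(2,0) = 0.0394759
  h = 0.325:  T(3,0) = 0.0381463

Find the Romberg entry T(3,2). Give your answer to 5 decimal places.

0.03770

Richardson extrapolation on the trapezoidal column (denominator 4−1=3):
T(2,1) = 0.0394759 + (0.0394759 − 0.0446807)/3 = 0.0377410
T(3,1) = (4·0.0381463 − 0.0394759) / 3 = 0.0377031
T(3,2) = (16·0.0377031 − 0.0377410) / 15 = 0.0377006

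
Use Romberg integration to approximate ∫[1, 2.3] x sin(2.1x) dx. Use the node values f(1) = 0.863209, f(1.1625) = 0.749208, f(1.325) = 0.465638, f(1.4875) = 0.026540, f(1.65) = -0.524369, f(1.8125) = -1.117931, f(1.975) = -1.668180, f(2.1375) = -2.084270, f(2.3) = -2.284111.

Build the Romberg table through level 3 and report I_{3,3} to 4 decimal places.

-0.7898

I_{0,0} (trapezoid, 1 panel, h=1.3000): -0.923586
I_{1,0} (trapezoid, 2 panels, h=0.6500): -0.802633
I_{2,0} (trapezoid, 4 panels, h=0.3250): -0.792143
I_{3,0} (trapezoid, 8 panels, h=0.1625): -0.790370
I_{1,1} = -0.802633 + (-0.802633 − (-0.923586))/3 = -0.762315
I_{2,1} = -0.792143 + (-0.792143 − (-0.802633))/3 = -0.788646
I_{3,1} = -0.790370 + (-0.790370 − (-0.792143))/3 = -0.789779
I_{2,2} = -0.788646 + (-0.788646 − (-0.762315))/15 = -0.790401
I_{3,2} = -0.789779 + (-0.789779 − (-0.788646))/15 = -0.789855
I_{3,3} = -0.789855 + (-0.789855 − (-0.790401))/63 = -0.789846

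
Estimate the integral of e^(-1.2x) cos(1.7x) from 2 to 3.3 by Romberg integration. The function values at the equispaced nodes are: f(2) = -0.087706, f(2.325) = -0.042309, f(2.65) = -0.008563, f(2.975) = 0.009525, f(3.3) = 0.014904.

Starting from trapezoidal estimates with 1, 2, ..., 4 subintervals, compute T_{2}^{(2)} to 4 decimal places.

-0.0240

T_{0}^{(0)} (trapezoid, 1 panel, h=1.3000): -0.047321
T_{1}^{(0)} (trapezoid, 2 panels, h=0.6500): -0.029227
T_{2}^{(0)} (trapezoid, 4 panels, h=0.3250): -0.025268
T_{1}^{(1)} = -0.029227 + (-0.029227 − (-0.047321))/3 = -0.023196
T_{2}^{(1)} = -0.025268 + (-0.025268 − (-0.029227))/3 = -0.023948
T_{2}^{(2)} = -0.023948 + (-0.023948 − (-0.023196))/15 = -0.023998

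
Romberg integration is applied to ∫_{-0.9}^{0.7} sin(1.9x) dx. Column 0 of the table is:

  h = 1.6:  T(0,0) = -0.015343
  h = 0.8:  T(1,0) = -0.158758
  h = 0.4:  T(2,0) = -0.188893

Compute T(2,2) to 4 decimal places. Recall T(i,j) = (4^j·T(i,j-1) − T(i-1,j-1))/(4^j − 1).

-0.1984

Richardson extrapolation on the trapezoidal column (denominator 4−1=3):
T(1,1) = (4·(-0.158758) − (-0.015343)) / 3 = -0.206563
T(2,1) = -0.188893 + (-0.188893 − (-0.158758))/3 = -0.198938
T(2,2) = (16·(-0.198938) − (-0.206563)) / 15 = -0.198430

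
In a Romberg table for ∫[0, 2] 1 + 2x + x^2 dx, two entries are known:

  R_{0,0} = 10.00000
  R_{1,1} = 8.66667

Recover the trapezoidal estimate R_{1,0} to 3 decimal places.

9.000

From R_{1,1} = (4·R_{1,0} − R_{0,0})/3, solve for R_{1,0}:
4·R_{1,0} = 3·8.66667 + 10.00000 = 36.00001
R_{1,0} = 9.00000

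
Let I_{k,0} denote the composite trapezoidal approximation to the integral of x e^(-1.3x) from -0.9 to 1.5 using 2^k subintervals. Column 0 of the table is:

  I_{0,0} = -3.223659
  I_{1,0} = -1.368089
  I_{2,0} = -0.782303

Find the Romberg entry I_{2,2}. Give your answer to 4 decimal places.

Richardson extrapolation on the trapezoidal column (denominator 4−1=3):
I_{1,1} = -1.368089 + (-1.368089 − (-3.223659))/3 = -0.749566
I_{2,1} = (4·(-0.782303) − (-1.368089)) / 3 = -0.587041
I_{2,2} = (16·(-0.587041) − (-0.749566)) / 15 = -0.576206

-0.5762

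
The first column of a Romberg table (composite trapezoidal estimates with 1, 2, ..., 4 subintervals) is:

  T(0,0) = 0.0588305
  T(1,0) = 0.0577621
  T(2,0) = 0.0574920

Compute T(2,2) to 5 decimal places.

Richardson extrapolation on the trapezoidal column (denominator 4−1=3):
T(1,1) = 0.0577621 + (0.0577621 − 0.0588305)/3 = 0.0574060
T(2,1) = 0.0574920 + (0.0574920 − 0.0577621)/3 = 0.0574020
T(2,2) = (16·0.0574020 − 0.0574060) / 15 = 0.0574017

0.05740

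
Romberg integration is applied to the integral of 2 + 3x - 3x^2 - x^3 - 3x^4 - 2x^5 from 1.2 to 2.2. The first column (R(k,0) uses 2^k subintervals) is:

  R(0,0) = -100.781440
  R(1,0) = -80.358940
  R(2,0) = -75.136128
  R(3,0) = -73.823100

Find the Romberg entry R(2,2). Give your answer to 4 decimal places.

-73.3848

R(1,1) = (4·(-80.358940) − (-100.781440)) / 3 = -73.551440
R(2,1) = -75.136128 + (-75.136128 − (-80.358940))/3 = -73.395191
R(2,2) = (16·(-73.395191) − (-73.551440)) / 15 = -73.384774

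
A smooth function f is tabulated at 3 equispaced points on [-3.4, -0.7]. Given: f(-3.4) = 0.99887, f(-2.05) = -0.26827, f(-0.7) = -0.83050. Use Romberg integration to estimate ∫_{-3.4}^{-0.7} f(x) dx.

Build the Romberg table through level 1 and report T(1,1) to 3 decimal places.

T(0,0) (trapezoid, 1 panel, h=2.7000): 0.22730
T(1,0) (trapezoid, 2 panels, h=1.3500): -0.24851
T(1,1) = -0.24851 + (-0.24851 − 0.22730)/3 = -0.40711

-0.407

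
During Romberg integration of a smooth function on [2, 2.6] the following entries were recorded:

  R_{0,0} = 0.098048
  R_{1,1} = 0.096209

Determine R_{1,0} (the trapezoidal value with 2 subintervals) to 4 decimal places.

From R_{1,1} = (4·R_{1,0} − R_{0,0})/3, solve for R_{1,0}:
4·R_{1,0} = 3·0.096209 + 0.098048 = 0.386675
R_{1,0} = 0.096669

0.0967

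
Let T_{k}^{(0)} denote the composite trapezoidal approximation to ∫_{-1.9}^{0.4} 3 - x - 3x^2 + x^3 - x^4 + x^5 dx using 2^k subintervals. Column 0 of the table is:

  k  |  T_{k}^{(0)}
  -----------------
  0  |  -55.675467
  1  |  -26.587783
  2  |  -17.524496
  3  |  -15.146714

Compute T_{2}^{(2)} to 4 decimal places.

-14.3442

Richardson extrapolation on the trapezoidal column (denominator 4−1=3):
T_{1}^{(1)} = (4·(-26.587783) − (-55.675467)) / 3 = -16.891888
T_{2}^{(1)} = -17.524496 + (-17.524496 − (-26.587783))/3 = -14.503400
T_{2}^{(2)} = (16·(-14.503400) − (-16.891888)) / 15 = -14.344167
(Column j=1 coincides with Simpson's rule on the same nodes.)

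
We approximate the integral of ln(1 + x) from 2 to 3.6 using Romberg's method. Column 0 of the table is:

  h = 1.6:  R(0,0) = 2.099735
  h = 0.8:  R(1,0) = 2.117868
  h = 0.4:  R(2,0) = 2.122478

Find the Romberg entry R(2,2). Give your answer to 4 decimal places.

Richardson extrapolation on the trapezoidal column (denominator 4−1=3):
R(1,1) = (4·2.117868 − 2.099735) / 3 = 2.123912
R(2,1) = (4·2.122478 − 2.117868) / 3 = 2.124015
R(2,2) = (16·2.124015 − 2.123912) / 15 = 2.124022

2.1240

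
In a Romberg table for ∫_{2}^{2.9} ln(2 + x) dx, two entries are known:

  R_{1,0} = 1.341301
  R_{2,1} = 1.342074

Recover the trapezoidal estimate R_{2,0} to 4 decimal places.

From R_{2,1} = (4·R_{2,0} − R_{1,0})/3, solve for R_{2,0}:
4·R_{2,0} = 3·1.342074 + 1.341301 = 5.367523
R_{2,0} = 1.341881

1.3419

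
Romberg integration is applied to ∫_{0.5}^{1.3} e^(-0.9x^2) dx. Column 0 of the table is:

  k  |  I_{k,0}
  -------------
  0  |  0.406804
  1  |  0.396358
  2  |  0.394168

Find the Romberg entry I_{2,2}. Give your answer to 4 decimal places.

0.3935

Richardson extrapolation on the trapezoidal column (denominator 4−1=3):
I_{1,1} = 0.396358 + (0.396358 − 0.406804)/3 = 0.392876
I_{2,1} = 0.394168 + (0.394168 − 0.396358)/3 = 0.393438
I_{2,2} = (16·0.393438 − 0.392876) / 15 = 0.393475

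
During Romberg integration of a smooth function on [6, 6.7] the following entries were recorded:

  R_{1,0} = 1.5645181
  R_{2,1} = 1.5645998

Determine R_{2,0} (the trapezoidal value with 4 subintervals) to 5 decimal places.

From R_{2,1} = (4·R_{2,0} − R_{1,0})/3, solve for R_{2,0}:
4·R_{2,0} = 3·1.5645998 + 1.5645181 = 6.2583175
R_{2,0} = 1.5645794

1.56458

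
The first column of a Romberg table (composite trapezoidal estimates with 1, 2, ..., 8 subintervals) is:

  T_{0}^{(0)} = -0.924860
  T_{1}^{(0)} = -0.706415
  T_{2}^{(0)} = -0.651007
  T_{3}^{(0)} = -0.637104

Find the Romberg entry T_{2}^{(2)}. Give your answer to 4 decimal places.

-0.6325

Richardson extrapolation on the trapezoidal column (denominator 4−1=3):
T_{1}^{(1)} = -0.706415 + (-0.706415 − (-0.924860))/3 = -0.633600
T_{2}^{(1)} = (4·(-0.651007) − (-0.706415)) / 3 = -0.632538
T_{2}^{(2)} = (16·(-0.632538) − (-0.633600)) / 15 = -0.632467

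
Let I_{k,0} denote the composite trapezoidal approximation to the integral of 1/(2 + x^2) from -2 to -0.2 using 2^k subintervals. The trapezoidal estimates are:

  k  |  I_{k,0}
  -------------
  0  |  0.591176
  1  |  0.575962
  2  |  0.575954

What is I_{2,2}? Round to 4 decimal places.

I_{1,1} = (4·0.575962 − 0.591176) / 3 = 0.570891
I_{2,1} = (4·0.575954 − 0.575962) / 3 = 0.575951
I_{2,2} = (16·0.575951 − 0.570891) / 15 = 0.576288
(Column j=1 coincides with Simpson's rule on the same nodes.)

0.5763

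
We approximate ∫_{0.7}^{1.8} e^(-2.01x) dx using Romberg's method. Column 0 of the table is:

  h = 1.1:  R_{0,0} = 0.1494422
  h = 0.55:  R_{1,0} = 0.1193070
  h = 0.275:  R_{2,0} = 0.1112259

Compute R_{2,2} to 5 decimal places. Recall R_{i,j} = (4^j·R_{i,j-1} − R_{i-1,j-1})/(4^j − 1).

Richardson extrapolation on the trapezoidal column (denominator 4−1=3):
R_{1,1} = 0.1193070 + (0.1193070 − 0.1494422)/3 = 0.1092619
R_{2,1} = 0.1112259 + (0.1112259 − 0.1193070)/3 = 0.1085322
R_{2,2} = (16·0.1085322 − 0.1092619) / 15 = 0.1084836

0.10848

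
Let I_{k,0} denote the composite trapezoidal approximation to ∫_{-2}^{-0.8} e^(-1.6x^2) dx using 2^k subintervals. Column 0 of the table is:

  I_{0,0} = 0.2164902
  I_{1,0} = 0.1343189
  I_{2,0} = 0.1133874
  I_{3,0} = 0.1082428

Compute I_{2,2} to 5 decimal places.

0.10638

Richardson extrapolation on the trapezoidal column (denominator 4−1=3):
I_{1,1} = 0.1343189 + (0.1343189 − 0.2164902)/3 = 0.1069285
I_{2,1} = (4·0.1133874 − 0.1343189) / 3 = 0.1064102
I_{2,2} = 0.1064102 + (0.1064102 − 0.1069285)/15 = 0.1063756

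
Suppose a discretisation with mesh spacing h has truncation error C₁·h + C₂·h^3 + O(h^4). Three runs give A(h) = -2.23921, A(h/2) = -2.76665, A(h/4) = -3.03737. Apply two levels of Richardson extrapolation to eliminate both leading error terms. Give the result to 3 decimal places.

-3.310

First eliminate the h term (factor 2^1 = 2):
  B₁ = (2·(-2.76665) − (-2.23921))/1 = -3.29409
  B₂ = (2·(-3.03737) − (-2.76665))/1 = -3.30809
Then eliminate the h^3 term (factor 2^3 = 8):
  (8·(-3.30809) − (-3.29409))/7 = -3.31009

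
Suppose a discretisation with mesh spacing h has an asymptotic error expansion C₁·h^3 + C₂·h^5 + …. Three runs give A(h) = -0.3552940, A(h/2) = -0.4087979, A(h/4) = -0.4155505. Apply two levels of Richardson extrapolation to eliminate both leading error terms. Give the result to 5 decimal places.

First eliminate the h^3 term (factor 2^3 = 8):
  B₁ = (8·(-0.4087979) − (-0.3552940))/7 = -0.4164413
  B₂ = (8·(-0.4155505) − (-0.4087979))/7 = -0.4165152
Then eliminate the h^5 term (factor 2^5 = 32):
  (32·(-0.4165152) − (-0.4164413))/31 = -0.4165176

-0.41652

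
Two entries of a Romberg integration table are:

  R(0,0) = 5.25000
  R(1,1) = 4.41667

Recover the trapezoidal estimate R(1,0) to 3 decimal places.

From R(1,1) = (4·R(1,0) − R(0,0))/3, solve for R(1,0):
4·R(1,0) = 3·4.41667 + 5.25000 = 18.50001
R(1,0) = 4.62500

4.625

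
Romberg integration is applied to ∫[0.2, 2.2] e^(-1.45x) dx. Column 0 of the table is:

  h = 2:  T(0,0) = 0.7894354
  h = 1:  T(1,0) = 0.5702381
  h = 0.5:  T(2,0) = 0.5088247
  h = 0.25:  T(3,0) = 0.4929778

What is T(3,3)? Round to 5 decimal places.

0.48765

Richardson extrapolation on the trapezoidal column (denominator 4−1=3):
T(1,1) = 0.5702381 + (0.5702381 − 0.7894354)/3 = 0.4971723
T(2,1) = (4·0.5088247 − 0.5702381) / 3 = 0.4883536
T(3,1) = (4·0.4929778 − 0.5088247) / 3 = 0.4876955
T(2,2) = (16·0.4883536 − 0.4971723) / 15 = 0.4877657
T(3,2) = 0.4876955 + (0.4876955 − 0.4883536)/15 = 0.4876516
T(3,3) = 0.4876516 + (0.4876516 − 0.4877657)/63 = 0.4876498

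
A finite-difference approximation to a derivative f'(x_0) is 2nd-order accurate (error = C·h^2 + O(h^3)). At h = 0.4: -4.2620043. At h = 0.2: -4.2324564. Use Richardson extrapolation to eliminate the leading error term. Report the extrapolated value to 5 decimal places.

-4.22261

The leading error scales as h^2; refining by a factor of 2 reduces it by 2^2 = 4.
Extrapolated value = (4·A(h/2) − A(h)) / (4 − 1)
= (4·(-4.2324564) − (-4.2620043)) / 3
= -12.6678213 / 3 = -4.2226071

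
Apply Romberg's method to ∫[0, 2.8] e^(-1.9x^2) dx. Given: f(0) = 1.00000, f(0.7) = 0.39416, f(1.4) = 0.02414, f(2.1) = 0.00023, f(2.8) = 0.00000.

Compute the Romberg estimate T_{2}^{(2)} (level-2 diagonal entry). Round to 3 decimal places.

T_{0}^{(0)} (trapezoid, 1 panel, h=2.8000): 1.40000
T_{1}^{(0)} (trapezoid, 2 panels, h=1.4000): 0.73380
T_{2}^{(0)} (trapezoid, 4 panels, h=0.7000): 0.64297
T_{1}^{(1)} = 0.73380 + (0.73380 − 1.40000)/3 = 0.51173
T_{2}^{(1)} = 0.64297 + (0.64297 − 0.73380)/3 = 0.61269
T_{2}^{(2)} = 0.61269 + (0.61269 − 0.51173)/15 = 0.61942

0.619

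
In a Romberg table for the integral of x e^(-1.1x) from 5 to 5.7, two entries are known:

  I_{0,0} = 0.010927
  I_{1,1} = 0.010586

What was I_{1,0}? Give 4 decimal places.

From I_{1,1} = (4·I_{1,0} − I_{0,0})/3, solve for I_{1,0}:
4·I_{1,0} = 3·0.010586 + 0.010927 = 0.042685
I_{1,0} = 0.010671

0.0107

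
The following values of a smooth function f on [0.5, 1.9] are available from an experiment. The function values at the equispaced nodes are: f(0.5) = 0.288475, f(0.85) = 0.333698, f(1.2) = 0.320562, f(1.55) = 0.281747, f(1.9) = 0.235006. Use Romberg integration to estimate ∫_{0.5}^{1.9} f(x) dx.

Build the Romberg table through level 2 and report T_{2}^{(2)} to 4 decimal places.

T_{0}^{(0)} (trapezoid, 1 panel, h=1.4000): 0.366437
T_{1}^{(0)} (trapezoid, 2 panels, h=0.7000): 0.407612
T_{2}^{(0)} (trapezoid, 4 panels, h=0.3500): 0.419212
T_{1}^{(1)} = 0.407612 + (0.407612 − 0.366437)/3 = 0.421337
T_{2}^{(1)} = 0.419212 + (0.419212 − 0.407612)/3 = 0.423079
T_{2}^{(2)} = 0.423079 + (0.423079 − 0.421337)/15 = 0.423195

0.4232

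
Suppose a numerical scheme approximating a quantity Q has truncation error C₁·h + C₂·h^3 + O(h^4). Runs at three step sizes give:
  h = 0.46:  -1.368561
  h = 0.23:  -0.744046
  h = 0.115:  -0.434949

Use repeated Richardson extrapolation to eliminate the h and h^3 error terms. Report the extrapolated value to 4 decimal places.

First eliminate the h term (factor 2^1 = 2):
  B₁ = (2·(-0.744046) − (-1.368561))/1 = -0.119531
  B₂ = (2·(-0.434949) − (-0.744046))/1 = -0.125852
Then eliminate the h^3 term (factor 2^3 = 8):
  (8·(-0.125852) − (-0.119531))/7 = -0.126755

-0.1268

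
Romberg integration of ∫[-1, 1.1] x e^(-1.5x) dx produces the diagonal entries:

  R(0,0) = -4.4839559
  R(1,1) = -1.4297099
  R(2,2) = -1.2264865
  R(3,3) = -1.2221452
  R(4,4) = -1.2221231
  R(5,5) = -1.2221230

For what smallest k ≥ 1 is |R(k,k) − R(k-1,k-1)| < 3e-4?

k = 4

|R(1,1) − R(0,0)| = 3.0542460 ≥ 3e-4
|R(2,2) − R(1,1)| = 0.2032234 ≥ 3e-4
|R(3,3) − R(2,2)| = 0.0043413 ≥ 3e-4
|R(4,4) − R(3,3)| = 0.0000221 < 3e-4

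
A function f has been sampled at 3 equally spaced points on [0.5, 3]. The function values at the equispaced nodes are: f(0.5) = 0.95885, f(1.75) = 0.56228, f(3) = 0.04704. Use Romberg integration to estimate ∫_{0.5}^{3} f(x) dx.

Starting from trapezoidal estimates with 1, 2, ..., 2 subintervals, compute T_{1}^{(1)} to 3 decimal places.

1.356

T_{0}^{(0)} (trapezoid, 1 panel, h=2.5000): 1.25736
T_{1}^{(0)} (trapezoid, 2 panels, h=1.2500): 1.33153
T_{1}^{(1)} = 1.33153 + (1.33153 − 1.25736)/3 = 1.35625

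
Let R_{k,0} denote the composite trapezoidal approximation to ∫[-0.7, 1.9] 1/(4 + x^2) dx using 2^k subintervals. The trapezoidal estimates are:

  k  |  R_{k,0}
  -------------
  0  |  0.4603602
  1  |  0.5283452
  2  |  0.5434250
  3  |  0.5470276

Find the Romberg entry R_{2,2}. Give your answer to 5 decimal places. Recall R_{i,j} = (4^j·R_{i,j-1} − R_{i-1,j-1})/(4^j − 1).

0.54828

Richardson extrapolation on the trapezoidal column (denominator 4−1=3):
R_{1,1} = (4·0.5283452 − 0.4603602) / 3 = 0.5510069
R_{2,1} = 0.5434250 + (0.5434250 − 0.5283452)/3 = 0.5484516
R_{2,2} = (16·0.5484516 − 0.5510069) / 15 = 0.5482812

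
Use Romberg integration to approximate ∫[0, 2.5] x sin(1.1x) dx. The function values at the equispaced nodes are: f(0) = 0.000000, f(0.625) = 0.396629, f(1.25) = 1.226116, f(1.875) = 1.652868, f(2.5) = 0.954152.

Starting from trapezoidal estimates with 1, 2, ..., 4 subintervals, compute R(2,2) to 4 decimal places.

R(0,0) (trapezoid, 1 panel, h=2.5000): 1.192690
R(1,0) (trapezoid, 2 panels, h=1.2500): 2.128990
R(2,0) (trapezoid, 4 panels, h=0.6250): 2.345431
R(1,1) = 2.128990 + (2.128990 − 1.192690)/3 = 2.441090
R(2,1) = 2.345431 + (2.345431 − 2.128990)/3 = 2.417578
R(2,2) = 2.417578 + (2.417578 − 2.441090)/15 = 2.416011

2.4160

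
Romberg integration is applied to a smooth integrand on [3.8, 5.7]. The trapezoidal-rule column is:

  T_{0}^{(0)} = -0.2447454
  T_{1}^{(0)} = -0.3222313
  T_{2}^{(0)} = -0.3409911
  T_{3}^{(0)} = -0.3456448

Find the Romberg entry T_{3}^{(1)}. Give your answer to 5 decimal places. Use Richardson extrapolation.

Richardson extrapolation on the trapezoidal column (denominator 4−1=3):
T_{3}^{(1)} = -0.3456448 + (-0.3456448 − (-0.3409911))/3 = -0.3471960
(Column j=1 coincides with Simpson's rule on the same nodes.)

-0.34720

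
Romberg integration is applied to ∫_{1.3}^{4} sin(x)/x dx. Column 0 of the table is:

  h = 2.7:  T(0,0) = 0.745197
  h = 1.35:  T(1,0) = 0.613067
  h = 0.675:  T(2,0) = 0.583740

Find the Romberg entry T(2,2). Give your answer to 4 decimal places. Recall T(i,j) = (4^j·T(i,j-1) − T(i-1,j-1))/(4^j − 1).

Richardson extrapolation on the trapezoidal column (denominator 4−1=3):
T(1,1) = (4·0.613067 − 0.745197) / 3 = 0.569024
T(2,1) = (4·0.583740 − 0.613067) / 3 = 0.573964
T(2,2) = (16·0.573964 − 0.569024) / 15 = 0.574293

0.5743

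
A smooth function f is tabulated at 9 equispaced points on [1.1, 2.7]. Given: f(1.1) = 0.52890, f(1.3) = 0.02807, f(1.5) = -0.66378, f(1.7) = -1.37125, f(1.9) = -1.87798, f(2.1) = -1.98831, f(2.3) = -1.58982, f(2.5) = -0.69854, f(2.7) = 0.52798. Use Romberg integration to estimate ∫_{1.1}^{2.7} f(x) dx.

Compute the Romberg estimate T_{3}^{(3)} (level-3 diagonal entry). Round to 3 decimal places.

T_{0}^{(0)} (trapezoid, 1 panel, h=1.6000): 0.84550
T_{1}^{(0)} (trapezoid, 2 panels, h=0.8000): -1.07963
T_{2}^{(0)} (trapezoid, 4 panels, h=0.4000): -1.44126
T_{3}^{(0)} (trapezoid, 8 panels, h=0.2000): -1.52663
T_{1}^{(1)} = -1.07963 + (-1.07963 − 0.84550)/3 = -1.72134
T_{2}^{(1)} = -1.44126 + (-1.44126 − (-1.07963))/3 = -1.56180
T_{3}^{(1)} = -1.52663 + (-1.52663 − (-1.44126))/3 = -1.55509
T_{2}^{(2)} = -1.56180 + (-1.56180 − (-1.72134))/15 = -1.55116
T_{3}^{(2)} = -1.55509 + (-1.55509 − (-1.56180))/15 = -1.55464
T_{3}^{(3)} = -1.55464 + (-1.55464 − (-1.55116))/63 = -1.55470

-1.555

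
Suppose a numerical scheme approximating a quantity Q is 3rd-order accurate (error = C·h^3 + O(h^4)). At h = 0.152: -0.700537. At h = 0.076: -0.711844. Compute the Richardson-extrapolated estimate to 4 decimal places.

Extrapolated value = (8·A(h/2) − A(h)) / (8 − 1)
= (8·(-0.711844) − (-0.700537)) / 7
= -4.994215 / 7 = -0.713459

-0.7135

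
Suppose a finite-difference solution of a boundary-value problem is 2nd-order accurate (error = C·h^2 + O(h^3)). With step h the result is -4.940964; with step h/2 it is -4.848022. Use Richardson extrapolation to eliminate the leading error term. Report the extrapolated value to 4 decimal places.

-4.8170

Extrapolated value = (4·A(h/2) − A(h)) / (4 − 1)
= (4·(-4.848022) − (-4.940964)) / 3
= -14.451124 / 3 = -4.817041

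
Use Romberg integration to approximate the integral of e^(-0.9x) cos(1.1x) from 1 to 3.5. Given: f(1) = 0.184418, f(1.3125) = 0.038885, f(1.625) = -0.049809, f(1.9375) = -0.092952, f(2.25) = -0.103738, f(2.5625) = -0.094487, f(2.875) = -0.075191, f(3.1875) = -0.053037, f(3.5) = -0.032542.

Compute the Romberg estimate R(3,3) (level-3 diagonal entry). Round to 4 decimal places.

-0.1158

R(0,0) (trapezoid, 1 panel, h=2.5000): 0.189845
R(1,0) (trapezoid, 2 panels, h=1.2500): -0.034750
R(2,0) (trapezoid, 4 panels, h=0.6250): -0.095500
R(3,0) (trapezoid, 8 panels, h=0.3125): -0.110747
R(1,1) = -0.034750 + (-0.034750 − 0.189845)/3 = -0.109615
R(2,1) = -0.095500 + (-0.095500 − (-0.034750))/3 = -0.115750
R(3,1) = -0.110747 + (-0.110747 − (-0.095500))/3 = -0.115829
R(2,2) = -0.115750 + (-0.115750 − (-0.109615))/15 = -0.116159
R(3,2) = -0.115829 + (-0.115829 − (-0.115750))/15 = -0.115834
R(3,3) = -0.115834 + (-0.115834 − (-0.116159))/63 = -0.115829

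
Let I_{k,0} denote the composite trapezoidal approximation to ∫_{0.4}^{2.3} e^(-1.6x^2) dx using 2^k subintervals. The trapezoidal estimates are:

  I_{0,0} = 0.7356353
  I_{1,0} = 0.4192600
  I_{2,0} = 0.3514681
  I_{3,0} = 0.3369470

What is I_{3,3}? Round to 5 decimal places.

0.33236

I_{1,1} = 0.4192600 + (0.4192600 − 0.7356353)/3 = 0.3138016
I_{2,1} = 0.3514681 + (0.3514681 − 0.4192600)/3 = 0.3288708
I_{3,1} = (4·0.3369470 − 0.3514681) / 3 = 0.3321066
I_{2,2} = (16·0.3288708 − 0.3138016) / 15 = 0.3298754
I_{3,2} = 0.3321066 + (0.3321066 − 0.3288708)/15 = 0.3323223
I_{3,3} = 0.3323223 + (0.3323223 − 0.3298754)/63 = 0.3323611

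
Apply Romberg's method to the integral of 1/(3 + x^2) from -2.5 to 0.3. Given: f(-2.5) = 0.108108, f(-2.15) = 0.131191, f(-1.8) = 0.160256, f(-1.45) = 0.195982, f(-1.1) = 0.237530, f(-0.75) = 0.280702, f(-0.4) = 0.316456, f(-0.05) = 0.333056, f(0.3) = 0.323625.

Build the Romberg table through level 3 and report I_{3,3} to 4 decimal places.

0.6561

I_{0,0} (trapezoid, 1 panel, h=2.8000): 0.604426
I_{1,0} (trapezoid, 2 panels, h=1.4000): 0.634755
I_{2,0} (trapezoid, 4 panels, h=0.7000): 0.651076
I_{3,0} (trapezoid, 8 panels, h=0.3500): 0.654864
I_{1,1} = 0.634755 + (0.634755 − 0.604426)/3 = 0.644865
I_{2,1} = 0.651076 + (0.651076 − 0.634755)/3 = 0.656516
I_{3,1} = 0.654864 + (0.654864 − 0.651076)/3 = 0.656127
I_{2,2} = 0.656516 + (0.656516 − 0.644865)/15 = 0.657293
I_{3,2} = 0.656127 + (0.656127 − 0.656516)/15 = 0.656101
I_{3,3} = 0.656101 + (0.656101 − 0.657293)/63 = 0.656082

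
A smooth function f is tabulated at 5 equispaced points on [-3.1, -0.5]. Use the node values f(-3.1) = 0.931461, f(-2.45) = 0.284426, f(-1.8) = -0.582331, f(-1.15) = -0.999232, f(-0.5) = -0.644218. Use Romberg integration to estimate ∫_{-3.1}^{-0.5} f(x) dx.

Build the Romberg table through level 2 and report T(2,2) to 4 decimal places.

T(0,0) (trapezoid, 1 panel, h=2.6000): 0.373416
T(1,0) (trapezoid, 2 panels, h=1.3000): -0.570322
T(2,0) (trapezoid, 4 panels, h=0.6500): -0.749785
T(1,1) = -0.570322 + (-0.570322 − 0.373416)/3 = -0.884901
T(2,1) = -0.749785 + (-0.749785 − (-0.570322))/3 = -0.809606
T(2,2) = -0.809606 + (-0.809606 − (-0.884901))/15 = -0.804586

-0.8046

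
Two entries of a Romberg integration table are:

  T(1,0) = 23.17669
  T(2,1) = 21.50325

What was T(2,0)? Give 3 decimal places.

21.922

From T(2,1) = (4·T(2,0) − T(1,0))/3, solve for T(2,0):
4·T(2,0) = 3·21.50325 + 23.17669 = 87.68644
T(2,0) = 21.92161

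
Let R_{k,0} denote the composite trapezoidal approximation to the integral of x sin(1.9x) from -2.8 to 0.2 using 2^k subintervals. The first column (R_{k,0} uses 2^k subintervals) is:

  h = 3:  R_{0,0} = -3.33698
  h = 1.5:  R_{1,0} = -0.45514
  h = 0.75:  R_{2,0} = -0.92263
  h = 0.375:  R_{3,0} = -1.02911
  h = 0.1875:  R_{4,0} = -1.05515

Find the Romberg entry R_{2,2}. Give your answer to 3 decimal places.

Richardson extrapolation on the trapezoidal column (denominator 4−1=3):
R_{1,1} = -0.45514 + (-0.45514 − (-3.33698))/3 = 0.50547
R_{2,1} = -0.92263 + (-0.92263 − (-0.45514))/3 = -1.07846
R_{2,2} = (16·(-1.07846) − 0.50547) / 15 = -1.18406

-1.184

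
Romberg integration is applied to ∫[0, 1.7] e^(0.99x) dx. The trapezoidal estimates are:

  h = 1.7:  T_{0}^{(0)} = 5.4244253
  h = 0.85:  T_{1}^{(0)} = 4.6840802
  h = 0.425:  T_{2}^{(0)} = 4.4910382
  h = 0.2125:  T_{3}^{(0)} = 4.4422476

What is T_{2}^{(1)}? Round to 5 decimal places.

4.42669

T_{2}^{(1)} = 4.4910382 + (4.4910382 − 4.6840802)/3 = 4.4266909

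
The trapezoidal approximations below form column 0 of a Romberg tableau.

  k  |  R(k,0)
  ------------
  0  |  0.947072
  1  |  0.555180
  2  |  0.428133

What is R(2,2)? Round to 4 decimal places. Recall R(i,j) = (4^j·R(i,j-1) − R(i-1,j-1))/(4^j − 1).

R(1,1) = (4·0.555180 − 0.947072) / 3 = 0.424549
R(2,1) = (4·0.428133 − 0.555180) / 3 = 0.385784
R(2,2) = 0.385784 + (0.385784 − 0.424549)/15 = 0.383200

0.3832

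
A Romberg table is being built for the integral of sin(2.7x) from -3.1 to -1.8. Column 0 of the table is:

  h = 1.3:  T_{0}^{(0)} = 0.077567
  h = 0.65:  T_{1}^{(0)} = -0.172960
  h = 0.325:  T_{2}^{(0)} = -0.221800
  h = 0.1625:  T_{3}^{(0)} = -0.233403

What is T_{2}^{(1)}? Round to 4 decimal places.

-0.2381

T_{2}^{(1)} = -0.221800 + (-0.221800 − (-0.172960))/3 = -0.238080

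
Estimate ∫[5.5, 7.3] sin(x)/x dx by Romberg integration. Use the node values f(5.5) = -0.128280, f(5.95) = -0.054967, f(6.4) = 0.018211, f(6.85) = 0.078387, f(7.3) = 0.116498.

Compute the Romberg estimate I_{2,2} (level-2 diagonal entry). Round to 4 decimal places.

0.0177

I_{0,0} (trapezoid, 1 panel, h=1.8000): -0.010604
I_{1,0} (trapezoid, 2 panels, h=0.9000): 0.011088
I_{2,0} (trapezoid, 4 panels, h=0.4500): 0.016083
I_{1,1} = 0.011088 + (0.011088 − (-0.010604))/3 = 0.018319
I_{2,1} = 0.016083 + (0.016083 − 0.011088)/3 = 0.017748
I_{2,2} = 0.017748 + (0.017748 − 0.018319)/15 = 0.017710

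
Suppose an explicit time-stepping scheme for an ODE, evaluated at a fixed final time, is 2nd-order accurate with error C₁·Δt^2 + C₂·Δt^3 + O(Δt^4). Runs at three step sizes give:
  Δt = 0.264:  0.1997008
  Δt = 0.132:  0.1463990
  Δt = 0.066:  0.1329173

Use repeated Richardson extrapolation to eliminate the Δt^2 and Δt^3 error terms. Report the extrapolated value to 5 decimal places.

First eliminate the Δt^2 term (factor 2^2 = 4):
  B₁ = (4·0.1463990 − 0.1997008)/3 = 0.1286317
  B₂ = (4·0.1329173 − 0.1463990)/3 = 0.1284234
Then eliminate the Δt^3 term (factor 2^3 = 8):
  (8·0.1284234 − 0.1286317)/7 = 0.1283936

0.12839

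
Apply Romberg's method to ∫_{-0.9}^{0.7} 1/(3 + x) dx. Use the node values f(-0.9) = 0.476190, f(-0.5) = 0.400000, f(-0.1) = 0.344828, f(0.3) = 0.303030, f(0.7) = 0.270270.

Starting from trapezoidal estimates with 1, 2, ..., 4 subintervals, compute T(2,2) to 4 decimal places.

0.5664

T(0,0) (trapezoid, 1 panel, h=1.6000): 0.597168
T(1,0) (trapezoid, 2 panels, h=0.8000): 0.574446
T(2,0) (trapezoid, 4 panels, h=0.4000): 0.568435
T(1,1) = 0.574446 + (0.574446 − 0.597168)/3 = 0.566872
T(2,1) = 0.568435 + (0.568435 − 0.574446)/3 = 0.566431
T(2,2) = 0.566431 + (0.566431 − 0.566872)/15 = 0.566402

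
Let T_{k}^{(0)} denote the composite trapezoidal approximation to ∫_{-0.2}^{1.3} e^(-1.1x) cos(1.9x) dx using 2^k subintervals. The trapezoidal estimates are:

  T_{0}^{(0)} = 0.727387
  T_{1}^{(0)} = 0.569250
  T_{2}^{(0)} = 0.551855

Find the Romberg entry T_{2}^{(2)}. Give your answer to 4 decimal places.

0.5480

Richardson extrapolation on the trapezoidal column (denominator 4−1=3):
T_{1}^{(1)} = 0.569250 + (0.569250 − 0.727387)/3 = 0.516538
T_{2}^{(1)} = 0.551855 + (0.551855 − 0.569250)/3 = 0.546057
T_{2}^{(2)} = (16·0.546057 − 0.516538) / 15 = 0.548025
(Column j=1 coincides with Simpson's rule on the same nodes.)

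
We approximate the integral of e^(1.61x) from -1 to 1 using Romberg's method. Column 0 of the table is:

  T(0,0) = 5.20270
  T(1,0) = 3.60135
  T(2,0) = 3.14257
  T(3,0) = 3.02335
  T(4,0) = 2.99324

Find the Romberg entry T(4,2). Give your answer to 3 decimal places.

2.983

T(3,1) = 3.02335 + (3.02335 − 3.14257)/3 = 2.98361
T(4,1) = (4·2.99324 − 3.02335) / 3 = 2.98320
T(4,2) = (16·2.98320 − 2.98361) / 15 = 2.98317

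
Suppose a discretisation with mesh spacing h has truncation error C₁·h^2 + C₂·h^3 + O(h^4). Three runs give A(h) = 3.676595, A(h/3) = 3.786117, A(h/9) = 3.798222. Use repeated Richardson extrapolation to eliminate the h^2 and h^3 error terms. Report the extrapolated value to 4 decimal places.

3.7997

First eliminate the h^2 term (factor 3^2 = 9):
  B₁ = (9·3.786117 − 3.676595)/8 = 3.799807
  B₂ = (9·3.798222 − 3.786117)/8 = 3.799735
Then eliminate the h^3 term (factor 3^3 = 27):
  (27·3.799735 − 3.799807)/26 = 3.799732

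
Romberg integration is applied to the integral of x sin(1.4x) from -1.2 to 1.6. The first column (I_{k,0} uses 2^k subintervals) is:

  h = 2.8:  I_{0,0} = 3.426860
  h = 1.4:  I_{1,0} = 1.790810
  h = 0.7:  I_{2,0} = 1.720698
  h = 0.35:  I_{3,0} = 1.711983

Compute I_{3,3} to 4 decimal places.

Richardson extrapolation on the trapezoidal column (denominator 4−1=3):
I_{1,1} = 1.790810 + (1.790810 − 3.426860)/3 = 1.245460
I_{2,1} = (4·1.720698 − 1.790810) / 3 = 1.697327
I_{3,1} = (4·1.711983 − 1.720698) / 3 = 1.709078
I_{2,2} = 1.697327 + (1.697327 − 1.245460)/15 = 1.727451
I_{3,2} = 1.709078 + (1.709078 − 1.697327)/15 = 1.709861
I_{3,3} = 1.709861 + (1.709861 − 1.727451)/63 = 1.709582

1.7096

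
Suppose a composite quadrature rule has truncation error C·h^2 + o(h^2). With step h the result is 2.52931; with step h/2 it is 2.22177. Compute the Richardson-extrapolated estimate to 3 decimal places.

2.119

Extrapolated value = (4·A(h/2) − A(h)) / (4 − 1)
= (4·2.22177 − 2.52931) / 3
= 6.35777 / 3 = 2.11926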